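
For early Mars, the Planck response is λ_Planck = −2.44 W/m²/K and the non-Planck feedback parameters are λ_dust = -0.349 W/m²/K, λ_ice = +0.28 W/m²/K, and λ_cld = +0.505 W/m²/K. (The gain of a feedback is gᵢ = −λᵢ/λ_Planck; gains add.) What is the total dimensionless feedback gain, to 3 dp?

Convert to gains: g_dust = -0.349/2.44 = -0.143; g_ice = 0.28/2.44 = 0.1148; g_cld = 0.505/2.44 = 0.207.
Total gain g = 0.1788.

0.179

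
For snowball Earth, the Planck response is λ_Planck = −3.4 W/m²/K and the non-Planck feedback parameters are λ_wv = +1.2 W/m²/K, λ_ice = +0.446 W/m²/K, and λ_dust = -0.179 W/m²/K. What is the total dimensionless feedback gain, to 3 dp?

Convert to gains: g_wv = 1.2/3.4 = 0.3529; g_ice = 0.446/3.4 = 0.1312; g_dust = -0.179/3.4 = -0.05265.
Total gain g = 0.43145.

0.431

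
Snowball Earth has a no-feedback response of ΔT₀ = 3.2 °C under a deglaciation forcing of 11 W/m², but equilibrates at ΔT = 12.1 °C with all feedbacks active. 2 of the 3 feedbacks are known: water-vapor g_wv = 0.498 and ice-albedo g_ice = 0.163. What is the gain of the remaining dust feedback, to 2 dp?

0.07

Amplification A = ΔT/ΔT₀ = 12.1/3.2 = 3.781.
Total gain g = 1 − 1/A = 1 − 1/3.781 = 0.7355.
Known gains sum to 0.498 + 0.163 = 0.661.
g_dust = 0.7355 − 0.661 = 0.07.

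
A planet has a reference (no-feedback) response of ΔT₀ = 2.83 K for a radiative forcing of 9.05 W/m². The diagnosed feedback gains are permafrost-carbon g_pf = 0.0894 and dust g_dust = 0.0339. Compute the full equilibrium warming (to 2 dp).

3.23 K

Total gain g = 0.0894 + 0.0339 = 0.1233.
Amplification A = 1/(1 − 0.1233) = 1.141.
ΔT = 2.83 × 1.141 = 3.23 K.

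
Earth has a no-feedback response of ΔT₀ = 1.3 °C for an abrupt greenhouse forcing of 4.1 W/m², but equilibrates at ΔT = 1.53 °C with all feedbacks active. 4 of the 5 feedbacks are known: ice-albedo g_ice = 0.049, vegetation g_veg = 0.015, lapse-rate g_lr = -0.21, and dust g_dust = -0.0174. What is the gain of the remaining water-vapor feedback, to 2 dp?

Amplification A = ΔT/ΔT₀ = 1.53/1.3 = 1.177.
Total gain g = 1 − 1/A = 1 − 1/1.177 = 0.1504.
Known gains sum to 0.049 + 0.015 − 0.21 − 0.0174 = -0.1634.
g_wv = 0.1504 + 0.1634 = 0.31.

0.31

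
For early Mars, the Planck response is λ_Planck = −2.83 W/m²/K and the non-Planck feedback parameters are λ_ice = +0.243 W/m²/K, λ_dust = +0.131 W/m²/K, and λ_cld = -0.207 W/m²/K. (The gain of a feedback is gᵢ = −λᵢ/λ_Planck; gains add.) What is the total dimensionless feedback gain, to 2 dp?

0.06

Convert to gains: g_ice = 0.243/2.83 = 0.08587; g_dust = 0.131/2.83 = 0.04629; g_cld = -0.207/2.83 = -0.07314.
Total gain g = 0.05902.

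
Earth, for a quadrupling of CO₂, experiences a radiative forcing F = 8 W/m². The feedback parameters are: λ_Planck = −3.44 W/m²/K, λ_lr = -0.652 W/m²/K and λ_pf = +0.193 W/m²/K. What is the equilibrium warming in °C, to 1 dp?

2.1 °C

Net feedback parameter λ = (−3.44) + (-0.652) + (+0.193) = -3.899 W/m²/K.
ΔT = −F/λ = −8/(-3.899) = 2.1 °C.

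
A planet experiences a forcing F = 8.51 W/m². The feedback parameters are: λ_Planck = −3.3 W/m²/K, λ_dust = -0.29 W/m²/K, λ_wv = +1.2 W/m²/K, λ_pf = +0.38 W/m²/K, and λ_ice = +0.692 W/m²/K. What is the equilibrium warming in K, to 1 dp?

Net feedback parameter λ = (−3.3) + (-0.29) + (+1.2) + (+0.38) + (+0.692) = -1.318 W/m²/K.
ΔT = −F/λ = −8.51/(-1.318) = 6.5 K.

6.5 K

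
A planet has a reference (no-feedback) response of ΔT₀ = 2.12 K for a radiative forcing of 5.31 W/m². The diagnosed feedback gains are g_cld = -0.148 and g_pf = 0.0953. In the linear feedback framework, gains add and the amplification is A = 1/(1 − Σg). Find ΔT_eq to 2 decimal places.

2.01 K

Total gain g = -0.148 + 0.0953 = -0.0527.
Amplification A = 1/(1 + 0.0527) = 0.9499.
ΔT = 2.12 × 0.9499 = 2.01 K.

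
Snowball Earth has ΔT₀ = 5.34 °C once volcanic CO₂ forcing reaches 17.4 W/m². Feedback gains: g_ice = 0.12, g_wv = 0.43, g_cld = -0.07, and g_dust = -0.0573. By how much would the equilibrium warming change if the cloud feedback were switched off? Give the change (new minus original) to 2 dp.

Original: g = 0.4227, ΔT = 5.34/(1−0.4227) = 9.2500 °C.
Without cloud: g' = 0.4927, ΔT' = 5.34/(1−0.4927) = 10.5263 °C.
Change = 10.5263 − 9.2500 = 1.28 °C.

1.28 °C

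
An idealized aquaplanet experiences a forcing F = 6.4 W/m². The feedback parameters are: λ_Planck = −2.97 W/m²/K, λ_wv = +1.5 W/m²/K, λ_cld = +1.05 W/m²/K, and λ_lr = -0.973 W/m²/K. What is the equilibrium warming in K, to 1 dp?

Net feedback parameter λ = (−2.97) + (+1.5) + (+1.05) + (-0.973) = -1.393 W/m²/K.
ΔT = −F/λ = −6.4/(-1.393) = 4.6 K.

4.6 K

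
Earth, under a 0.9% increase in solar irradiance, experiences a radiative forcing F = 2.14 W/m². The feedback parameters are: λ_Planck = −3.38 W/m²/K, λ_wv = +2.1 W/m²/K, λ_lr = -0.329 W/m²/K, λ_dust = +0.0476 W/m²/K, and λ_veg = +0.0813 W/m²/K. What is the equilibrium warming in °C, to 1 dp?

1.4 °C

Net feedback parameter λ = (−3.38) + (+2.1) + (-0.329) + (+0.0476) + (+0.0813) = -1.4801 W/m²/K.
ΔT = −F/λ = −2.14/(-1.4801) = 1.4 °C.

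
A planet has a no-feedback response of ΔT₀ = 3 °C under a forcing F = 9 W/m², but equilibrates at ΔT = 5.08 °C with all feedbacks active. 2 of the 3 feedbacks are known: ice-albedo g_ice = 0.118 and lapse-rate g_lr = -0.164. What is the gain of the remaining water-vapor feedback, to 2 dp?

Amplification A = ΔT/ΔT₀ = 5.08/3 = 1.693.
Total gain g = 1 − 1/A = 1 − 1/1.693 = 0.4093.
Known gains sum to 0.118 − 0.164 = -0.046.
g_wv = 0.4093 + 0.046 = 0.46.

0.46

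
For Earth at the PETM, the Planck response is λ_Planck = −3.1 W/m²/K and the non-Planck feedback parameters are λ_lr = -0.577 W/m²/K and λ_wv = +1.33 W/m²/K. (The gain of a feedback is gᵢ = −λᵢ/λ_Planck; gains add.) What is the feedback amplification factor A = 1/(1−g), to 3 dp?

1.321

Convert to gains: g_lr = -0.577/3.1 = -0.1861; g_wv = 1.33/3.1 = 0.429.
Total gain g = 0.2429.
A = 1/(1 − 0.2429) = 1.321.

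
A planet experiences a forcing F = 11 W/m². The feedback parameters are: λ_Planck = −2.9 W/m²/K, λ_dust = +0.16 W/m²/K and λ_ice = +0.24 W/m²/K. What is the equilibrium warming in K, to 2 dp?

Net feedback parameter λ = (−2.9) + (+0.16) + (+0.24) = -2.5 W/m²/K.
ΔT = −F/λ = −11/(-2.5) = 4.40 K.

4.40 K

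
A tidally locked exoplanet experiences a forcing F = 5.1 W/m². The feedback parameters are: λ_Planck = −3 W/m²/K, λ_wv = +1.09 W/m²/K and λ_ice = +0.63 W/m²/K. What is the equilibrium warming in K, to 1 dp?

Net feedback parameter λ = (−3) + (+1.09) + (+0.63) = -1.28 W/m²/K.
ΔT = −F/λ = −5.1/(-1.28) = 4.0 K.

4.0 K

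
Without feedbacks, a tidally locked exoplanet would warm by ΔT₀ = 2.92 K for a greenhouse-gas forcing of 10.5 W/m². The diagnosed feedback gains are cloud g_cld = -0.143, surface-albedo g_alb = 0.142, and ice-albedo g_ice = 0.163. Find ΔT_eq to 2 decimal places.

3.48 K

Total gain g = -0.143 + 0.142 + 0.163 = 0.162.
Amplification A = 1/(1 − 0.162) = 1.193.
ΔT = 2.92 × 1.193 = 3.48 K.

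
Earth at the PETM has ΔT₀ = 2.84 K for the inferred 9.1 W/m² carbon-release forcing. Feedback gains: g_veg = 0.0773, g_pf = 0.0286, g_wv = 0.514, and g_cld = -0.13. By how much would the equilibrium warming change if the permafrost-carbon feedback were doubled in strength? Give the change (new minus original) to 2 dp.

0.33 K

Original: g = 0.4899, ΔT = 2.84/(1−0.4899) = 5.5675 K.
With doubled permafrost-carbon: g' = 0.5185, ΔT' = 2.84/(1−0.5185) = 5.8982 K.
Change = 5.8982 − 5.5675 = 0.33 K.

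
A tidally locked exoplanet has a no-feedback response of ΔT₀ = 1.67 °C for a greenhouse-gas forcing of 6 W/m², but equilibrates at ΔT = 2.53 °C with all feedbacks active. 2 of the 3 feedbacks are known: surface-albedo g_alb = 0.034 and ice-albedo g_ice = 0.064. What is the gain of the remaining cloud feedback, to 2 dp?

0.24

Amplification A = ΔT/ΔT₀ = 2.53/1.67 = 1.515.
Total gain g = 1 − 1/A = 1 − 1/1.515 = 0.3399.
Known gains sum to 0.034 + 0.064 = 0.098.
g_cld = 0.3399 − 0.098 = 0.24.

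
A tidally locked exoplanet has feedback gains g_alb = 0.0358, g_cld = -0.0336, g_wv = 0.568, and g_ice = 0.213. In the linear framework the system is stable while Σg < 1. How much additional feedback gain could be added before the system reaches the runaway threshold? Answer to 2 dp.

Current total gain = 0.0358 − 0.0336 + 0.568 + 0.213 = 0.7832.
Margin to runaway = 1 − 0.7832 = 0.22.

0.22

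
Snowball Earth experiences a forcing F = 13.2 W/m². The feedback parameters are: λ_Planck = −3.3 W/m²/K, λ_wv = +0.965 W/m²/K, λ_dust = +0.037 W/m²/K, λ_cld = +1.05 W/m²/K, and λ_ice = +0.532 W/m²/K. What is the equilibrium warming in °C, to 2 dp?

Net feedback parameter λ = (−3.3) + (+0.965) + (+0.037) + (+1.05) + (+0.532) = -0.716 W/m²/K.
ΔT = −F/λ = −13.2/(-0.716) = 18.44 °C.

18.44 °C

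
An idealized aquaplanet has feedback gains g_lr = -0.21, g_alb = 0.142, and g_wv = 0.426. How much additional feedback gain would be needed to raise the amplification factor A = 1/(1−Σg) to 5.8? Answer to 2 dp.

0.47

Current total gain = 0.358.
Target gain for A = 5.8: g* = 1 − 1/5.8 = 0.8276.
Additional gain needed = 0.8276 − 0.358 = 0.47.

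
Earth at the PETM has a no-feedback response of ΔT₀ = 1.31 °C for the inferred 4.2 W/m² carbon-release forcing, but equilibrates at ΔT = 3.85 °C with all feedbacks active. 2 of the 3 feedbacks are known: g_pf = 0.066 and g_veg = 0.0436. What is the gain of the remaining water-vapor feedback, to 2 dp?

Amplification A = ΔT/ΔT₀ = 3.85/1.31 = 2.939.
Total gain g = 1 − 1/A = 1 − 1/2.939 = 0.6597.
Known gains sum to 0.066 + 0.0436 = 0.1096.
g_wv = 0.6597 − 0.1096 = 0.55.

0.55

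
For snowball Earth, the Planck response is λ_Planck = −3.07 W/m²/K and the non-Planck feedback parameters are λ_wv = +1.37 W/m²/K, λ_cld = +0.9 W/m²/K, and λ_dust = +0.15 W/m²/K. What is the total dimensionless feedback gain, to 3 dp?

0.788

Convert to gains: g_wv = 1.37/3.07 = 0.4463; g_cld = 0.9/3.07 = 0.2932; g_dust = 0.15/3.07 = 0.04886.
Total gain g = 0.78836.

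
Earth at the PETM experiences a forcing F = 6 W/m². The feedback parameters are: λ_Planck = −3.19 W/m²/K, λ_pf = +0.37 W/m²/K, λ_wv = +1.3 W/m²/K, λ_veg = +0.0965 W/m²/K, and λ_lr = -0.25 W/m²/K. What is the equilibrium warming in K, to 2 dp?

3.59 K

Net feedback parameter λ = (−3.19) + (+0.37) + (+1.3) + (+0.0965) + (-0.25) = -1.6735 W/m²/K.
ΔT = −F/λ = −6/(-1.6735) = 3.59 K.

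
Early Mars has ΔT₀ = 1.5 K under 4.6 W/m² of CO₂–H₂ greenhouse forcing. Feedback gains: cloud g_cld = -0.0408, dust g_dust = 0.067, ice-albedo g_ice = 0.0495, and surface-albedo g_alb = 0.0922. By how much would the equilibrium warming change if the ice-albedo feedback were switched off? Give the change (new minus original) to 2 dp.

Original: g = 0.1679, ΔT = 1.5/(1−0.1679) = 1.8027 K.
Without ice-albedo: g' = 0.1184, ΔT' = 1.5/(1−0.1184) = 1.7015 K.
Change = 1.7015 − 1.8027 = -0.10 K.

-0.10 K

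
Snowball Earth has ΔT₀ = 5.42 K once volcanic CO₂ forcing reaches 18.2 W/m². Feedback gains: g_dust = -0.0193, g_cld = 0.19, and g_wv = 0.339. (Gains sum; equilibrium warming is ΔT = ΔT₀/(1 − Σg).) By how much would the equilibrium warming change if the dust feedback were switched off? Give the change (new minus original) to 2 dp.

Original: g = 0.5097, ΔT = 5.42/(1−0.5097) = 11.0545 K.
Without dust: g' = 0.529, ΔT' = 5.42/(1−0.529) = 11.5074 K.
Change = 11.5074 − 11.0545 = 0.45 K.

0.45 K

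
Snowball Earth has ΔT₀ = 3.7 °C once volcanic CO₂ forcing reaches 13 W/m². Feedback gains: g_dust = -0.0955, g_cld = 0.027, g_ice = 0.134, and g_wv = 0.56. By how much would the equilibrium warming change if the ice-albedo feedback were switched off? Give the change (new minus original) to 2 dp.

Original: g = 0.6255, ΔT = 3.7/(1−0.6255) = 9.8798 °C.
Without ice-albedo: g' = 0.4915, ΔT' = 3.7/(1−0.4915) = 7.2763 °C.
Change = 7.2763 − 9.8798 = -2.60 °C.

-2.60 °C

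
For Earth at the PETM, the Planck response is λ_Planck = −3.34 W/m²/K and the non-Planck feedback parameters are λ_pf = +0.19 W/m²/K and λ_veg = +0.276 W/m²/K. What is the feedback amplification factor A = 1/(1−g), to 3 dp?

Convert to gains: g_pf = 0.19/3.34 = 0.05689; g_veg = 0.276/3.34 = 0.08263.
Total gain g = 0.13952.
A = 1/(1 − 0.13952) = 1.162.

1.162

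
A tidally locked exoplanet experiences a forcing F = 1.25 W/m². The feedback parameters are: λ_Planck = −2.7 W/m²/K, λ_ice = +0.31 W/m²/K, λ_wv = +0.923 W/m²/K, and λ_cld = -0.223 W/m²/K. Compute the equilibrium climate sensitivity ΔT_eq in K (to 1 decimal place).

0.7 K

Net feedback parameter λ = (−2.7) + (+0.31) + (+0.923) + (-0.223) = -1.69 W/m²/K.
ΔT = −F/λ = −1.25/(-1.69) = 0.7 K.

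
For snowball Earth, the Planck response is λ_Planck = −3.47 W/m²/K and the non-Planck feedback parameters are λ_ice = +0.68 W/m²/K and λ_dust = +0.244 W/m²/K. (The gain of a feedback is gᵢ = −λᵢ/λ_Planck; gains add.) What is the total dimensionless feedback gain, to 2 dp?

Convert to gains: g_ice = 0.68/3.47 = 0.196; g_dust = 0.244/3.47 = 0.07032.
Total gain g = 0.26632.

0.27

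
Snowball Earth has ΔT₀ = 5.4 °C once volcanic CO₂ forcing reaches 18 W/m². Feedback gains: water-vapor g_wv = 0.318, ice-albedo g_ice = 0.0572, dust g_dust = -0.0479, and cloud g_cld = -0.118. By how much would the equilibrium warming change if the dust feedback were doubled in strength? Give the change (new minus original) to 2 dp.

-0.39 °C

Original: g = 0.2093, ΔT = 5.4/(1−0.2093) = 6.8294 °C.
With doubled dust: g' = 0.1614, ΔT' = 5.4/(1−0.1614) = 6.4393 °C.
Change = 6.4393 − 6.8294 = -0.39 °C.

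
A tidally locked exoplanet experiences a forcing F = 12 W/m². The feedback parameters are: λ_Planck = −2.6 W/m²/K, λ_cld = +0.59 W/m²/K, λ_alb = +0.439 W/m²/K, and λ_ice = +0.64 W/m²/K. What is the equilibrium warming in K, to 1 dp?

12.9 K

Net feedback parameter λ = (−2.6) + (+0.59) + (+0.439) + (+0.64) = -0.931 W/m²/K.
ΔT = −F/λ = −12/(-0.931) = 12.9 K.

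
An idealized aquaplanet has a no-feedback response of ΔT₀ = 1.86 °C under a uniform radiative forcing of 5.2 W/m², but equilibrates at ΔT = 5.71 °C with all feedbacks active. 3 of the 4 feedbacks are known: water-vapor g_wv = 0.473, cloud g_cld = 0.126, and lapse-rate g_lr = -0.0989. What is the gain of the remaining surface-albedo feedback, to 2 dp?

Amplification A = ΔT/ΔT₀ = 5.71/1.86 = 3.07.
Total gain g = 1 − 1/A = 1 − 1/3.07 = 0.6743.
Known gains sum to 0.473 + 0.126 − 0.0989 = 0.5001.
g_alb = 0.6743 − 0.5001 = 0.17.

0.17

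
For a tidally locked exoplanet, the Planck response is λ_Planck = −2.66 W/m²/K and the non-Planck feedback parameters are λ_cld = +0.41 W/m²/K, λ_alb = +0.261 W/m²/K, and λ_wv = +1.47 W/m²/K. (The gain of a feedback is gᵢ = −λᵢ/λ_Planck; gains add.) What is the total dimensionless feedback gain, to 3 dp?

Convert to gains: g_cld = 0.41/2.66 = 0.1541; g_alb = 0.261/2.66 = 0.09812; g_wv = 1.47/2.66 = 0.5526.
Total gain g = 0.80482.

0.805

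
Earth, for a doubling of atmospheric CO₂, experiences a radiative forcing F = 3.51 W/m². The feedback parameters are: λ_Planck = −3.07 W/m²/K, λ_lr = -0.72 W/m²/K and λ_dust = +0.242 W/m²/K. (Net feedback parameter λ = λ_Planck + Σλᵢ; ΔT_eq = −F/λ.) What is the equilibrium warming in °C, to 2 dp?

0.99 °C

Net feedback parameter λ = (−3.07) + (-0.72) + (+0.242) = -3.548 W/m²/K.
ΔT = −F/λ = −3.51/(-3.548) = 0.99 °C.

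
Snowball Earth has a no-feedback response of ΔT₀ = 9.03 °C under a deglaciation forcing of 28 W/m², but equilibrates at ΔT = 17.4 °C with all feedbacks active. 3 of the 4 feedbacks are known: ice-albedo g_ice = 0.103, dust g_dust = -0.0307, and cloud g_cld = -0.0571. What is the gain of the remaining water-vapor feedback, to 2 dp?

Amplification A = ΔT/ΔT₀ = 17.4/9.03 = 1.927.
Total gain g = 1 − 1/A = 1 − 1/1.927 = 0.4811.
Known gains sum to 0.103 − 0.0307 − 0.0571 = 0.0152.
g_wv = 0.4811 − 0.0152 = 0.47.

0.47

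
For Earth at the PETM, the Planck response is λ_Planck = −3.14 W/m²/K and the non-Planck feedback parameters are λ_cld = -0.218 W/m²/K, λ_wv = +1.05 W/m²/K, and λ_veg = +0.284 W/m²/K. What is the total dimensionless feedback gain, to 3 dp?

0.355

Convert to gains: g_cld = -0.218/3.14 = -0.06943; g_wv = 1.05/3.14 = 0.3344; g_veg = 0.284/3.14 = 0.09045.
Total gain g = 0.35542.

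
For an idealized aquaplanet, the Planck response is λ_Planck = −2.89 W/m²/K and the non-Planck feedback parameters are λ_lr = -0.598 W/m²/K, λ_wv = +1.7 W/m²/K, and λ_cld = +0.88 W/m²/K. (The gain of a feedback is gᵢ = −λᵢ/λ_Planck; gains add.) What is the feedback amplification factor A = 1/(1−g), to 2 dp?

3.18

Convert to gains: g_lr = -0.598/2.89 = -0.2069; g_wv = 1.7/2.89 = 0.5882; g_cld = 0.88/2.89 = 0.3045.
Total gain g = 0.6858.
A = 1/(1 − 0.6858) = 3.18.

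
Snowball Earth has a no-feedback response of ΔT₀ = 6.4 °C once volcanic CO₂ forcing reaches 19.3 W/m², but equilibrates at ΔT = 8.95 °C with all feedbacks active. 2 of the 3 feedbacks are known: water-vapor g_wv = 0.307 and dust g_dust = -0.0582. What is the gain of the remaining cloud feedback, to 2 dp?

0.04

Amplification A = ΔT/ΔT₀ = 8.95/6.4 = 1.398.
Total gain g = 1 − 1/A = 1 − 1/1.398 = 0.2847.
Known gains sum to 0.307 − 0.0582 = 0.2488.
g_cld = 0.2847 − 0.2488 = 0.04.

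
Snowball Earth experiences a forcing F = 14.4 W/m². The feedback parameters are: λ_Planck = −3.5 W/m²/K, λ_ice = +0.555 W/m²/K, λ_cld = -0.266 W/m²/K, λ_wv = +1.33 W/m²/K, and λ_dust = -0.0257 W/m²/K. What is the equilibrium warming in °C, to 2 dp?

7.55 °C

Net feedback parameter λ = (−3.5) + (+0.555) + (-0.266) + (+1.33) + (-0.0257) = -1.9067 W/m²/K.
ΔT = −F/λ = −14.4/(-1.9067) = 7.55 °C.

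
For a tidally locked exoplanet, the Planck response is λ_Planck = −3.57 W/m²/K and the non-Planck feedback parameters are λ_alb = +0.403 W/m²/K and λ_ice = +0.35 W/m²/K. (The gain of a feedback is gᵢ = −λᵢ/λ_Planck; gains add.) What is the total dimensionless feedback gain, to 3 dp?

0.211

Convert to gains: g_alb = 0.403/3.57 = 0.1129; g_ice = 0.35/3.57 = 0.09804.
Total gain g = 0.21094.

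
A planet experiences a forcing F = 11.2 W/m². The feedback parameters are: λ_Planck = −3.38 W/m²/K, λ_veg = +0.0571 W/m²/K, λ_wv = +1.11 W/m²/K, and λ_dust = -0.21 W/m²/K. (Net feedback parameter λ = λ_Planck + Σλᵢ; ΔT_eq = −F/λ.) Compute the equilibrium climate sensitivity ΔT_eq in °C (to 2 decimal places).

Net feedback parameter λ = (−3.38) + (+0.0571) + (+1.11) + (-0.21) = -2.4229 W/m²/K.
ΔT = −F/λ = −11.2/(-2.4229) = 4.62 °C.

4.62 °C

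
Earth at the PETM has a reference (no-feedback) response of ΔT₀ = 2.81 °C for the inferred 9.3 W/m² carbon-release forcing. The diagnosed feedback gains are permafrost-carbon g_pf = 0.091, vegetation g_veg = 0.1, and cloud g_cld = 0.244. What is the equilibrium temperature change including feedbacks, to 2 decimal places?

Total gain g = 0.091 + 0.1 + 0.244 = 0.435.
Amplification A = 1/(1 − 0.435) = 1.77.
ΔT = 2.81 × 1.77 = 4.97 °C.

4.97 °C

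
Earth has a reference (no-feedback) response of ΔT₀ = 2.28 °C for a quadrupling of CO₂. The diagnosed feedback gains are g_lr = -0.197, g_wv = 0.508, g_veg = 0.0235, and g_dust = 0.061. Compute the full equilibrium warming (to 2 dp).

3.77 °C

Total gain g = -0.197 + 0.508 + 0.0235 + 0.061 = 0.3955.
Amplification A = 1/(1 − 0.3955) = 1.654.
ΔT = 2.28 × 1.654 = 3.77 °C.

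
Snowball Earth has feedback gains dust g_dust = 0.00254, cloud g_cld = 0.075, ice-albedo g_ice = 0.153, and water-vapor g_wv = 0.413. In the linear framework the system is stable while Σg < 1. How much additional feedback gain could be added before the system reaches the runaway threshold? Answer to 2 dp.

Current total gain = 0.00254 + 0.075 + 0.153 + 0.413 = 0.64354.
Margin to runaway = 1 − 0.64354 = 0.36.

0.36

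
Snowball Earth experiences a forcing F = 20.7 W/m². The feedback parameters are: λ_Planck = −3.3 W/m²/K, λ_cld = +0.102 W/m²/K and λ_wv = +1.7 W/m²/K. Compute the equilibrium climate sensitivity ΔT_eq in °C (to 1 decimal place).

Net feedback parameter λ = (−3.3) + (+0.102) + (+1.7) = -1.498 W/m²/K.
ΔT = −F/λ = −20.7/(-1.498) = 13.8 °C.

13.8 °C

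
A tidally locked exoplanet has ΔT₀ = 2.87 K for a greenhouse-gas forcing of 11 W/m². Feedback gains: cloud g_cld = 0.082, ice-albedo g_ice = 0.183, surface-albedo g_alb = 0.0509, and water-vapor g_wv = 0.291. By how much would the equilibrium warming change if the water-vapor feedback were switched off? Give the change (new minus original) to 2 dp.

-3.11 K

Original: g = 0.6069, ΔT = 2.87/(1−0.6069) = 7.3009 K.
Without water-vapor: g' = 0.3159, ΔT' = 2.87/(1−0.3159) = 4.1953 K.
Change = 4.1953 − 7.3009 = -3.11 K.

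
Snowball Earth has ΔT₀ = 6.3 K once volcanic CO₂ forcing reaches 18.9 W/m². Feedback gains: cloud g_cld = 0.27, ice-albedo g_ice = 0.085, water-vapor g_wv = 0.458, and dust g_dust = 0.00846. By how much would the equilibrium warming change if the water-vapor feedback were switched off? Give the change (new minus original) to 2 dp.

Original: g = 0.82146, ΔT = 6.3/(1−0.82146) = 35.2862 K.
Without water-vapor: g' = 0.36346, ΔT' = 6.3/(1−0.36346) = 9.8973 K.
Change = 9.8973 − 35.2862 = -25.39 K.

-25.39 K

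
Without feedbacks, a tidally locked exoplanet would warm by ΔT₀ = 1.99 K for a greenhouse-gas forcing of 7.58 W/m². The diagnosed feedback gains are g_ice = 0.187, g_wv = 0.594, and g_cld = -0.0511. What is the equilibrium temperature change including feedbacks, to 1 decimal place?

7.4 K

Total gain g = 0.187 + 0.594 − 0.0511 = 0.7299.
Amplification A = 1/(1 − 0.7299) = 3.702.
ΔT = 1.99 × 3.702 = 7.4 K.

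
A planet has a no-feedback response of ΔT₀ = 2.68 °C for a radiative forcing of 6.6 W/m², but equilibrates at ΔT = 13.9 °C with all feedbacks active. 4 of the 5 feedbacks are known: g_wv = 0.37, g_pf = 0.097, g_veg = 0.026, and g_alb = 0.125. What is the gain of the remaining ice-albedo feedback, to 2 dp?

Amplification A = ΔT/ΔT₀ = 13.9/2.68 = 5.187.
Total gain g = 1 − 1/A = 1 − 1/5.187 = 0.8072.
Known gains sum to 0.37 + 0.097 + 0.026 + 0.125 = 0.618.
g_ice = 0.8072 − 0.618 = 0.19.

0.19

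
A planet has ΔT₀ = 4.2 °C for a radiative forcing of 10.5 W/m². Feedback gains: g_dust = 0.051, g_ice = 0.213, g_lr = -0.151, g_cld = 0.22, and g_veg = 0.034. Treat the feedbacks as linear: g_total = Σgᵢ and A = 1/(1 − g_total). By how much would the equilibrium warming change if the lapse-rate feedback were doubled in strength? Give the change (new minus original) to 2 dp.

-1.28 °C

Original: g = 0.367, ΔT = 4.2/(1−0.367) = 6.6351 °C.
With doubled lapse-rate: g' = 0.216, ΔT' = 4.2/(1−0.216) = 5.3571 °C.
Change = 5.3571 − 6.6351 = -1.28 °C.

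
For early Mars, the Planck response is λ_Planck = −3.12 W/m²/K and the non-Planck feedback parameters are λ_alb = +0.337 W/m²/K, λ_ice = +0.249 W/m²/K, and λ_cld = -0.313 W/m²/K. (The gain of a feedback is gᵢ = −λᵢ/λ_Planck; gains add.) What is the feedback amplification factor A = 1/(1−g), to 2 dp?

Convert to gains: g_alb = 0.337/3.12 = 0.108; g_ice = 0.249/3.12 = 0.07981; g_cld = -0.313/3.12 = -0.1003.
Total gain g = 0.08751.
A = 1/(1 − 0.08751) = 1.10.

1.10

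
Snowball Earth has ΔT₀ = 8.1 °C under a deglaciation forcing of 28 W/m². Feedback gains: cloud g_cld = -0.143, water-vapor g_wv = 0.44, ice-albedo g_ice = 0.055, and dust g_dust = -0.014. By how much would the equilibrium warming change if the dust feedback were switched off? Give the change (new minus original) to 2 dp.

Original: g = 0.338, ΔT = 8.1/(1−0.338) = 12.2356 °C.
Without dust: g' = 0.352, ΔT' = 8.1/(1−0.352) = 12.5000 °C.
Change = 12.5000 − 12.2356 = 0.26 °C.

0.26 °C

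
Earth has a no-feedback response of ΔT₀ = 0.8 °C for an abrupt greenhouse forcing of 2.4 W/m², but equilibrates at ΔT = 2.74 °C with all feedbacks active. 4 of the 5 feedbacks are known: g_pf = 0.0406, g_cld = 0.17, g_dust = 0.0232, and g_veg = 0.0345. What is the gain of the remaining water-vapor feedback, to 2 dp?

Amplification A = ΔT/ΔT₀ = 2.74/0.8 = 3.425.
Total gain g = 1 − 1/A = 1 − 1/3.425 = 0.708.
Known gains sum to 0.0406 + 0.17 + 0.0232 + 0.0345 = 0.2683.
g_wv = 0.708 − 0.2683 = 0.44.

0.44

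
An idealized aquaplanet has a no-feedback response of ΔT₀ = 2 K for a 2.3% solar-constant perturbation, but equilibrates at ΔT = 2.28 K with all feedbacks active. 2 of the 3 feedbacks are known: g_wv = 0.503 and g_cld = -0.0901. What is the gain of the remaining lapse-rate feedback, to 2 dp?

Amplification A = ΔT/ΔT₀ = 2.28/2 = 1.14.
Total gain g = 1 − 1/A = 1 − 1/1.14 = 0.1228.
Known gains sum to 0.503 − 0.0901 = 0.4129.
g_lr = 0.1228 − 0.4129 = -0.29.

-0.29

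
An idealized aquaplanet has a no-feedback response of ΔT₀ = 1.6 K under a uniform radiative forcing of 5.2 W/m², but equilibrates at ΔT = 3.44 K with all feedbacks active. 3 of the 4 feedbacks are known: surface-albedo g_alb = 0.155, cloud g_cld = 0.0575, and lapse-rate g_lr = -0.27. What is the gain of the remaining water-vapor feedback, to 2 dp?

0.59

Amplification A = ΔT/ΔT₀ = 3.44/1.6 = 2.15.
Total gain g = 1 − 1/A = 1 − 1/2.15 = 0.5349.
Known gains sum to 0.155 + 0.0575 − 0.27 = -0.0575.
g_wv = 0.5349 + 0.0575 = 0.59.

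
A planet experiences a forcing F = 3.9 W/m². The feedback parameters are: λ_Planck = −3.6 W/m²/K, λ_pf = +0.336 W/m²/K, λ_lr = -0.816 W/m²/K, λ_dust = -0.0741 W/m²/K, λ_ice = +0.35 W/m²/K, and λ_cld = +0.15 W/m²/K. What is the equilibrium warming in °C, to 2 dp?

Net feedback parameter λ = (−3.6) + (+0.336) + (-0.816) + (-0.0741) + (+0.35) + (+0.15) = -3.6541 W/m²/K.
ΔT = −F/λ = −3.9/(-3.6541) = 1.07 °C.

1.07 °C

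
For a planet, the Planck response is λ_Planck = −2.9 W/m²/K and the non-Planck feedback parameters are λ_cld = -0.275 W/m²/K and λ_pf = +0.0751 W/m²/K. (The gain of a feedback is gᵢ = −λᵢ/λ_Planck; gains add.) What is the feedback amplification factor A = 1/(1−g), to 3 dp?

Convert to gains: g_cld = -0.275/2.9 = -0.09483; g_pf = 0.0751/2.9 = 0.0259.
Total gain g = -0.06893.
A = 1/(1 + 0.06893) = 0.936.

0.936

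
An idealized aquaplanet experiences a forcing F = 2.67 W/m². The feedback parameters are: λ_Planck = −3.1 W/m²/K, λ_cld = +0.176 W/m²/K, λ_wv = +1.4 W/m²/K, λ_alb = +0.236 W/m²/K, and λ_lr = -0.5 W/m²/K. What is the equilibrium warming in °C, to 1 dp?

1.5 °C

Net feedback parameter λ = (−3.1) + (+0.176) + (+1.4) + (+0.236) + (-0.5) = -1.788 W/m²/K.
ΔT = −F/λ = −2.67/(-1.788) = 1.5 °C.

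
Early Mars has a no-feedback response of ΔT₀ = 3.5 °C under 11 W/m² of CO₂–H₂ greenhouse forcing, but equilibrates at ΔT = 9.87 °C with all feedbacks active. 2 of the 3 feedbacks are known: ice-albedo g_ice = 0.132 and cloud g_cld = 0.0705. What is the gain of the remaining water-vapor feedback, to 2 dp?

Amplification A = ΔT/ΔT₀ = 9.87/3.5 = 2.82.
Total gain g = 1 − 1/A = 1 − 1/2.82 = 0.6454.
Known gains sum to 0.132 + 0.0705 = 0.2025.
g_wv = 0.6454 − 0.2025 = 0.44.

0.44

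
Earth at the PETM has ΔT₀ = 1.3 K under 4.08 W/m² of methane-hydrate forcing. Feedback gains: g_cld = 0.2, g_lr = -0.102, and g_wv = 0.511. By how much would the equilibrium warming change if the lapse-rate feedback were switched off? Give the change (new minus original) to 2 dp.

Original: g = 0.609, ΔT = 1.3/(1−0.609) = 3.3248 K.
Without lapse-rate: g' = 0.711, ΔT' = 1.3/(1−0.711) = 4.4983 K.
Change = 4.4983 − 3.3248 = 1.17 K.

1.17 K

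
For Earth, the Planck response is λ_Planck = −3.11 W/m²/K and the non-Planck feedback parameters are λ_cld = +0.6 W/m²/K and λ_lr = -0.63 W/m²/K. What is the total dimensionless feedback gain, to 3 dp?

-0.010

Convert to gains: g_cld = 0.6/3.11 = 0.1929; g_lr = -0.63/3.11 = -0.2026.
Total gain g = -0.0097.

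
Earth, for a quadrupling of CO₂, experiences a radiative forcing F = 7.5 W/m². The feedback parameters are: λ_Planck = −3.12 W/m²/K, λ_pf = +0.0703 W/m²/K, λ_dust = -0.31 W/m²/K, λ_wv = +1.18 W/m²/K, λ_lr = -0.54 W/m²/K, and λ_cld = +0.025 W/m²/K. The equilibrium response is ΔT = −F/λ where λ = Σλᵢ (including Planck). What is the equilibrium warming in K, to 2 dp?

2.78 K

Net feedback parameter λ = (−3.12) + (+0.0703) + (-0.31) + (+1.18) + (-0.54) + (+0.025) = -2.6947 W/m²/K.
ΔT = −F/λ = −7.5/(-2.6947) = 2.78 K.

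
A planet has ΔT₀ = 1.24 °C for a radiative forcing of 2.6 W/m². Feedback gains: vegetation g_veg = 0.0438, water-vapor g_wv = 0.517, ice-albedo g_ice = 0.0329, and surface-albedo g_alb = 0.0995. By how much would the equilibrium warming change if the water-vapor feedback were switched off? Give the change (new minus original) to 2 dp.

-2.54 °C

Original: g = 0.6932, ΔT = 1.24/(1−0.6932) = 4.0417 °C.
Without water-vapor: g' = 0.1762, ΔT' = 1.24/(1−0.1762) = 1.5052 °C.
Change = 1.5052 − 4.0417 = -2.54 °C.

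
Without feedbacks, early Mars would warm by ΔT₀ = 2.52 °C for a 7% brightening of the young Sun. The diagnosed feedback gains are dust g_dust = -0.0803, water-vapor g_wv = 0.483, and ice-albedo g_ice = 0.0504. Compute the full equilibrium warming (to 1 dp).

Total gain g = -0.0803 + 0.483 + 0.0504 = 0.4531.
Amplification A = 1/(1 − 0.4531) = 1.828.
ΔT = 2.52 × 1.828 = 4.6 °C.

4.6 °C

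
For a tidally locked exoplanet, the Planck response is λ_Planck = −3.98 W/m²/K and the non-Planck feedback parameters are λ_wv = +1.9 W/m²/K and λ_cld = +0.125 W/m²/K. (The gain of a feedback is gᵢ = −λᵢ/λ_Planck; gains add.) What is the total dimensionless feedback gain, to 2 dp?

Convert to gains: g_wv = 1.9/3.98 = 0.4774; g_cld = 0.125/3.98 = 0.03141.
Total gain g = 0.50881.

0.51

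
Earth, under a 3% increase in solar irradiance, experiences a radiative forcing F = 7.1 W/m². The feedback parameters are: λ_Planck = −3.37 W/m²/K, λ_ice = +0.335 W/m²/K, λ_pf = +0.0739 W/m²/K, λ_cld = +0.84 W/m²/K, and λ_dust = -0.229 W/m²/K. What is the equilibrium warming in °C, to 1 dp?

Net feedback parameter λ = (−3.37) + (+0.335) + (+0.0739) + (+0.84) + (-0.229) = -2.3501 W/m²/K.
ΔT = −F/λ = −7.1/(-2.3501) = 3.0 °C.

3.0 °C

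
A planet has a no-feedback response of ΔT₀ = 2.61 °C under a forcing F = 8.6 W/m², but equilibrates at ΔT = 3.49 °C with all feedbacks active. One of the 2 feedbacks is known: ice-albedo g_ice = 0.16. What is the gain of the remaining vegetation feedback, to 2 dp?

Amplification A = ΔT/ΔT₀ = 3.49/2.61 = 1.337.
Total gain g = 1 − 1/A = 1 − 1/1.337 = 0.2521.
The known gain is 0.16.
g_veg = 0.2521 − 0.16 = 0.09.

0.09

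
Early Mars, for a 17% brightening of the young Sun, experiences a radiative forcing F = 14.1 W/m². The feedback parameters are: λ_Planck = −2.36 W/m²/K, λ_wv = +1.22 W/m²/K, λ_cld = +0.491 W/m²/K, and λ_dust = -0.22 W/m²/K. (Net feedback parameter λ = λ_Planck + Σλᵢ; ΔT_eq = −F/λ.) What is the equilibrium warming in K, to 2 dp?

Net feedback parameter λ = (−2.36) + (+1.22) + (+0.491) + (-0.22) = -0.869 W/m²/K.
ΔT = −F/λ = −14.1/(-0.869) = 16.23 K.

16.23 K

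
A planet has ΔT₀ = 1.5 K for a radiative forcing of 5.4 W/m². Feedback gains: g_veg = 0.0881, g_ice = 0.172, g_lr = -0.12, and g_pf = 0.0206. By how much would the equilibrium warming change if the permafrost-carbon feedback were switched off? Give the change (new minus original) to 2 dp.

-0.04 K

Original: g = 0.1607, ΔT = 1.5/(1−0.1607) = 1.7872 K.
Without permafrost-carbon: g' = 0.1401, ΔT' = 1.5/(1−0.1401) = 1.7444 K.
Change = 1.7444 − 1.7872 = -0.04 K.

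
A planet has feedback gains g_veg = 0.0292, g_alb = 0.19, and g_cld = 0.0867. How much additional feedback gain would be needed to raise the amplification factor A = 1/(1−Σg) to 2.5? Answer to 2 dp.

Current total gain = 0.3059.
Target gain for A = 2.5: g* = 1 − 1/2.5 = 0.6.
Additional gain needed = 0.6 − 0.3059 = 0.29.

0.29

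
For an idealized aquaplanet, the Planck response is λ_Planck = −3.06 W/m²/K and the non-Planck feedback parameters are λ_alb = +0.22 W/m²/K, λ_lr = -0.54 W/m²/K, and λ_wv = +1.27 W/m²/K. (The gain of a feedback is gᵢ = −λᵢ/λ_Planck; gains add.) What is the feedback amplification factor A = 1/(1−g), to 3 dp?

1.450

Convert to gains: g_alb = 0.22/3.06 = 0.0719; g_lr = -0.54/3.06 = -0.1765; g_wv = 1.27/3.06 = 0.415.
Total gain g = 0.3104.
A = 1/(1 − 0.3104) = 1.450.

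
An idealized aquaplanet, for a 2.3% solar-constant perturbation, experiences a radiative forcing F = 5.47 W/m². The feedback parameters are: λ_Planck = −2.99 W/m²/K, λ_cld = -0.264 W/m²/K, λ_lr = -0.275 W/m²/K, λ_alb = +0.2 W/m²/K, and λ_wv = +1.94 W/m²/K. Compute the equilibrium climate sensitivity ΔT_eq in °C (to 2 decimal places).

3.94 °C

Net feedback parameter λ = (−2.99) + (-0.264) + (-0.275) + (+0.2) + (+1.94) = -1.389 W/m²/K.
ΔT = −F/λ = −5.47/(-1.389) = 3.94 °C.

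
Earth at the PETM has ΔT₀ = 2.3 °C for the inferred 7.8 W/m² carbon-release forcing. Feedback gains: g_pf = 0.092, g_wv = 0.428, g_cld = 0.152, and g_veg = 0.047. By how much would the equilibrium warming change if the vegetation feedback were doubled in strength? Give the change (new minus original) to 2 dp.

1.64 °C

Original: g = 0.719, ΔT = 2.3/(1−0.719) = 8.1851 °C.
With doubled vegetation: g' = 0.766, ΔT' = 2.3/(1−0.766) = 9.8291 °C.
Change = 9.8291 − 8.1851 = 1.64 °C.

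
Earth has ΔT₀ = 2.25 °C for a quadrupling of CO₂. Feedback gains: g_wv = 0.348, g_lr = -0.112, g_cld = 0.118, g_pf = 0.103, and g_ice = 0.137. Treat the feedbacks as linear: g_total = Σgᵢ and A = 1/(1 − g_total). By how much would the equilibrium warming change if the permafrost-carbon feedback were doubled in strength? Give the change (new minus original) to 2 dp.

Original: g = 0.594, ΔT = 2.25/(1−0.594) = 5.5419 °C.
With doubled permafrost-carbon: g' = 0.697, ΔT' = 2.25/(1−0.697) = 7.4257 °C.
Change = 7.4257 − 5.5419 = 1.88 °C.

1.88 °C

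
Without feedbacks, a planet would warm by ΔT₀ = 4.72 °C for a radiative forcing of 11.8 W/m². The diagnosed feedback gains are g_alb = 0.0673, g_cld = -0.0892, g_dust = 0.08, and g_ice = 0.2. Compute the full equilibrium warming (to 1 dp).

Total gain g = 0.0673 − 0.0892 + 0.08 + 0.2 = 0.2581.
Amplification A = 1/(1 − 0.2581) = 1.348.
ΔT = 4.72 × 1.348 = 6.4 °C.

6.4 °C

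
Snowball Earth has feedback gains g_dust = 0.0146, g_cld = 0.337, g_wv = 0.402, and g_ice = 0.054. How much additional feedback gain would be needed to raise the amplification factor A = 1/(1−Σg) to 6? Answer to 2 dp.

0.03

Current total gain = 0.8076.
Target gain for A = 6: g* = 1 − 1/6 = 0.8333.
Additional gain needed = 0.8333 − 0.8076 = 0.03.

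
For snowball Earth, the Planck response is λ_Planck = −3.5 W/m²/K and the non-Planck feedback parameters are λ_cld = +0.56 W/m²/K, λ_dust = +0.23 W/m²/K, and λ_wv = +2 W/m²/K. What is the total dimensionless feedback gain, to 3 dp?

0.797

Convert to gains: g_cld = 0.56/3.5 = 0.16; g_dust = 0.23/3.5 = 0.06571; g_wv = 2/3.5 = 0.5714.
Total gain g = 0.79711.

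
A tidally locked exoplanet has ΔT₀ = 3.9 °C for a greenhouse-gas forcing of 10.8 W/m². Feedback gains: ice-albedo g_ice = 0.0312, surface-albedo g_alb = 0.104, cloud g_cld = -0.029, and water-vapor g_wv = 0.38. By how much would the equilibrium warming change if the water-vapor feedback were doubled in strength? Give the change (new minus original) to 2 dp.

Original: g = 0.4862, ΔT = 3.9/(1−0.4862) = 7.5905 °C.
With doubled water-vapor: g' = 0.8662, ΔT' = 3.9/(1−0.8662) = 29.1480 °C.
Change = 29.1480 − 7.5905 = 21.56 °C.

21.56 °C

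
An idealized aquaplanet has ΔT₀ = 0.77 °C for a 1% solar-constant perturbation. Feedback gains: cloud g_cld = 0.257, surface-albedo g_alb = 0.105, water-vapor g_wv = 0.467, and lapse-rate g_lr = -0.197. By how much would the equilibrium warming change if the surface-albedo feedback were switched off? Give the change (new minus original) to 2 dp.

-0.46 °C

Original: g = 0.632, ΔT = 0.77/(1−0.632) = 2.0924 °C.
Without surface-albedo: g' = 0.527, ΔT' = 0.77/(1−0.527) = 1.6279 °C.
Change = 1.6279 − 2.0924 = -0.46 °C.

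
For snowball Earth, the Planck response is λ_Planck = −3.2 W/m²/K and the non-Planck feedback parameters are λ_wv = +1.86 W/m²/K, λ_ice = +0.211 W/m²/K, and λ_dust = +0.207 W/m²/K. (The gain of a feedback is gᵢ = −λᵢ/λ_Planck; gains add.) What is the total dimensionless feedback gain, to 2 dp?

Convert to gains: g_wv = 1.86/3.2 = 0.5813; g_ice = 0.211/3.2 = 0.06594; g_dust = 0.207/3.2 = 0.06469.
Total gain g = 0.71193.

0.71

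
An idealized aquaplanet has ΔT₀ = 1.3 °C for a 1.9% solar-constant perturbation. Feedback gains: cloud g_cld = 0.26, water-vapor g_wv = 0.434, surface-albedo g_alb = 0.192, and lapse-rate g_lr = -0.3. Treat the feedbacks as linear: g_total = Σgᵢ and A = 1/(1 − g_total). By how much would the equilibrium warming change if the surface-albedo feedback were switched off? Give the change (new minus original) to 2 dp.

Original: g = 0.586, ΔT = 1.3/(1−0.586) = 3.1401 °C.
Without surface-albedo: g' = 0.394, ΔT' = 1.3/(1−0.394) = 2.1452 °C.
Change = 2.1452 − 3.1401 = -0.99 °C.

-0.99 °C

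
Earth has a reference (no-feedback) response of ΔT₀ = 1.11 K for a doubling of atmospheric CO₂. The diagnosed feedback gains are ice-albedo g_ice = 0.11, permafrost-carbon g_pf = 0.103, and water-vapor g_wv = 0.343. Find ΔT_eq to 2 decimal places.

2.50 K

Total gain g = 0.11 + 0.103 + 0.343 = 0.556.
Amplification A = 1/(1 − 0.556) = 2.252.
ΔT = 1.11 × 2.252 = 2.50 K.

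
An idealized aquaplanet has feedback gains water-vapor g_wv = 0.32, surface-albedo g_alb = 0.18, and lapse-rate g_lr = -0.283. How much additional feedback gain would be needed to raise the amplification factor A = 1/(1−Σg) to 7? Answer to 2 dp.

Current total gain = 0.217.
Target gain for A = 7: g* = 1 − 1/7 = 0.8571.
Additional gain needed = 0.8571 − 0.217 = 0.64.

0.64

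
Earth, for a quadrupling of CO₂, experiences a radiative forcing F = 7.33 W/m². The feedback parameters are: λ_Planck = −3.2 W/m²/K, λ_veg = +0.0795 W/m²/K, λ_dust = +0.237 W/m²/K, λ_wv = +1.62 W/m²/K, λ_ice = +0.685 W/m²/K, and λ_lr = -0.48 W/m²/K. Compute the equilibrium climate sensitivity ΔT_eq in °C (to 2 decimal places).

6.92 °C

Net feedback parameter λ = (−3.2) + (+0.0795) + (+0.237) + (+1.62) + (+0.685) + (-0.48) = -1.0585 W/m²/K.
ΔT = −F/λ = −7.33/(-1.0585) = 6.92 °C.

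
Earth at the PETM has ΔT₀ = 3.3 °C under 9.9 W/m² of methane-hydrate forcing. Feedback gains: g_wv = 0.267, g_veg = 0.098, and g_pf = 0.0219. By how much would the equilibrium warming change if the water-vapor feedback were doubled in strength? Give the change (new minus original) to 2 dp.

4.15 °C

Original: g = 0.3869, ΔT = 3.3/(1−0.3869) = 5.3825 °C.
With doubled water-vapor: g' = 0.6539, ΔT' = 3.3/(1−0.6539) = 9.5348 °C.
Change = 9.5348 − 5.3825 = 4.15 °C.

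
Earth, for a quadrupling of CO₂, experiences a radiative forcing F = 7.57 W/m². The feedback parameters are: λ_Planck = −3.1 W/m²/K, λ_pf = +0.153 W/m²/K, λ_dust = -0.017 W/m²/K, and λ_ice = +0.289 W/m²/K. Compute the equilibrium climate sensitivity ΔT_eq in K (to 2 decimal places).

Net feedback parameter λ = (−3.1) + (+0.153) + (-0.017) + (+0.289) = -2.675 W/m²/K.
ΔT = −F/λ = −7.57/(-2.675) = 2.83 K.

2.83 K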